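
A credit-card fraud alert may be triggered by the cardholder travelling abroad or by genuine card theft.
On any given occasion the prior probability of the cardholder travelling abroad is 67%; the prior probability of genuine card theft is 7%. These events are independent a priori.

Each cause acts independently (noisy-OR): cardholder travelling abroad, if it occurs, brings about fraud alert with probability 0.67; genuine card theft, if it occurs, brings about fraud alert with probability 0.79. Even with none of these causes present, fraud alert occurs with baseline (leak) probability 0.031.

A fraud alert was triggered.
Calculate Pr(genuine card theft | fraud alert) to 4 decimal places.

Under noisy-OR, P(fraud alert | causes) = 1 − (1−0.031)·∏(1−qᵢ) over the active causes.
P(fraud alert) = 0.031×0.33×0.93 + 0.79651×0.33×0.07 + 0.68023×0.67×0.93 + 0.932848×0.67×0.07 = 0.009514 + 0.018399 + 0.423851 + 0.043751 = 0.495515
Of this, 0.062150 comes from 0.018399 + 0.043751 (the genuine card theft=true cases).
Hence the posterior is 0.062150/0.495515 ≈ 0.1254.

Pr(genuine card theft | fraud alert) ≈ 0.1254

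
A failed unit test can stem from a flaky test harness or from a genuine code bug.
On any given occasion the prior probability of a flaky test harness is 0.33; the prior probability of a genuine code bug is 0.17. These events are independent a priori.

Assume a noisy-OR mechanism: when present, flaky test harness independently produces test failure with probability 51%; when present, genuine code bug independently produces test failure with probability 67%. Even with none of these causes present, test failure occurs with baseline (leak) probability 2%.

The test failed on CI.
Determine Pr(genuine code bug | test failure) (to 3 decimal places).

Under noisy-OR, P(test failure | causes) = 1 − (1−0.02)·∏(1−qᵢ) over the active causes.
Numerator (weight on configurations with genuine code bug): 0.077065 + 0.047210 = 0.124275
The normalizing constant is 0.02*0.67*0.83 + 0.6766*0.67*0.17 + 0.5198*0.33*0.83 + 0.841534*0.33*0.17 = 0.277770
P(genuine code bug | test failure) = 0.124275/0.277770 ≈ 0.447

Pr(genuine code bug | test failure) ≈ 0.447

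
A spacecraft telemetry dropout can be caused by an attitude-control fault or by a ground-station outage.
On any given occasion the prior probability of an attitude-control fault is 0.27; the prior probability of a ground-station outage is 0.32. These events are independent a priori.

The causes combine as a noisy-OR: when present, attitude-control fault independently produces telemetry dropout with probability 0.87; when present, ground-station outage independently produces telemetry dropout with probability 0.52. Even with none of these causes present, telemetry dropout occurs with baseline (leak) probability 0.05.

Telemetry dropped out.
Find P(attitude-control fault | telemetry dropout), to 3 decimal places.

Under noisy-OR, P(telemetry dropout | causes) = 1 − (1−0.05)·∏(1−qᵢ) over the active causes.
P(telemetry dropout) = 0.05*0.73*0.68 + 0.544*0.73*0.32 + 0.8765*0.27*0.68 + 0.94072*0.27*0.32 = 0.024820 + 0.127078 + 0.160925 + 0.081278 = 0.394101
Restricting to configurations with attitude-control fault present: 0.160925 + 0.081278 = 0.242203.
So P(attitude-control fault | telemetry dropout) = 0.242203/0.394101 ≈ 0.615.

P(attitude-control fault | telemetry dropout) ≈ 0.615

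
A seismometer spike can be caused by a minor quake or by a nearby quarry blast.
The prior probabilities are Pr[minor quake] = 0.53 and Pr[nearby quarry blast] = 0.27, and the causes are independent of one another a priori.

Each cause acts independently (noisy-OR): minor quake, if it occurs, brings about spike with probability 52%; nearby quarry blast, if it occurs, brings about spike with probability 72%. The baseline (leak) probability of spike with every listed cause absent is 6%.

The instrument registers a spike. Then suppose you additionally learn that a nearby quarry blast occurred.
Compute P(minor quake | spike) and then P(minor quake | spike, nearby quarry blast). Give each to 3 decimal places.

Under noisy-OR, P(spike | causes) = 1 − (1−0.06)·∏(1−qᵢ) over the active causes.
By total probability over the 4 (minor quake, nearby quarry blast) configurations:
  P(spike) = 0.06×0.47×0.73 + 0.7368×0.47×0.27 + 0.5488×0.53×0.73 + 0.873664×0.53×0.27
        = 0.020586 + 0.093500 + 0.212331 + 0.125021 = 0.451438
Configurations with minor quake contribute 0.337352, so
  P(minor quake | spike) = 0.337352 / 0.451438 ≈ 0.747

With the extra evidence:
P(spike | nearby quarry blast) = 0.7368×0.47 + 0.873664×0.53 = 0.346296 + 0.463042 = 0.809338
The minor quake-present share is 0.873664×0.53 = 0.463042.
So P(minor quake | spike, nearby quarry blast) = 0.463042/0.809338 ≈ 0.572.

P(minor quake | spike) ≈ 0.747; P(minor quake | spike, nearby quarry blast) ≈ 0.572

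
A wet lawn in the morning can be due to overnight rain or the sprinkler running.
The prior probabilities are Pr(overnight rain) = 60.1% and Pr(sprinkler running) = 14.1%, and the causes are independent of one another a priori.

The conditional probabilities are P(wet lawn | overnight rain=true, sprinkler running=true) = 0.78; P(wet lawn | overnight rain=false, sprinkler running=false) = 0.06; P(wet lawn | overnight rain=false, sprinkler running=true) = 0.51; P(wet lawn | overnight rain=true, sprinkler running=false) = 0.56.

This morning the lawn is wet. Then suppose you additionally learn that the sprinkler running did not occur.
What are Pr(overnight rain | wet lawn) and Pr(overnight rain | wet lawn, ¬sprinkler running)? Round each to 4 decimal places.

Sum P(wet lawn|·) weighted by the priors over the 4 (overnight rain, sprinkler running) configurations:
  P(wet lawn) = 0.06·0.399·0.859 + 0.51·0.399·0.141 + 0.56·0.601·0.859 + 0.78·0.601·0.141
        = 0.020564 + 0.028692 + 0.289105 + 0.066098 = 0.404459
The terms with overnight rain present sum to 0.355203, so
  P(overnight rain | wet lawn) = 0.355203 / 0.404459 ≈ 0.8782

Now condition on the additional information:
By total probability over both values of overnight rain:
  P(wet lawn | ¬sprinkler running) = 0.06×0.399 + 0.56×0.601
        = 0.023940 + 0.336560 = 0.360500
Keeping only the overnight rain-present terms gives 0.336560, so
  P(overnight rain | wet lawn, ¬sprinkler running) = 0.336560 / 0.360500 ≈ 0.9336

Pr(overnight rain | wet lawn) ≈ 0.8782; Pr(overnight rain | wet lawn, ¬sprinkler running) ≈ 0.9336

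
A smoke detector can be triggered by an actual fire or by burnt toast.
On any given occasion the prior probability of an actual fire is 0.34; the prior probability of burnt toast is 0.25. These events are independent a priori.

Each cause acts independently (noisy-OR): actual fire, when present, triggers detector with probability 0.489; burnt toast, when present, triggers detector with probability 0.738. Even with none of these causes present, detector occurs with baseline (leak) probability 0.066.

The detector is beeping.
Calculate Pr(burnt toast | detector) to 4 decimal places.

Pr(burnt toast | detector) ≈ 0.5453

Under noisy-OR, P(detector | causes) = 1 − (1−0.066)·∏(1−qᵢ) over the active causes.
Weight on burnt toast=true, given the evidence: 0.124623 + 0.074371 = 0.198994
Normalizer over all consistent configurations: 0.066*0.66*0.75 + 0.755292*0.66*0.25 + 0.522726*0.34*0.75 + 0.874954*0.34*0.25 = 0.364959
Posterior = 0.198994 / 0.364959 ≈ 0.5453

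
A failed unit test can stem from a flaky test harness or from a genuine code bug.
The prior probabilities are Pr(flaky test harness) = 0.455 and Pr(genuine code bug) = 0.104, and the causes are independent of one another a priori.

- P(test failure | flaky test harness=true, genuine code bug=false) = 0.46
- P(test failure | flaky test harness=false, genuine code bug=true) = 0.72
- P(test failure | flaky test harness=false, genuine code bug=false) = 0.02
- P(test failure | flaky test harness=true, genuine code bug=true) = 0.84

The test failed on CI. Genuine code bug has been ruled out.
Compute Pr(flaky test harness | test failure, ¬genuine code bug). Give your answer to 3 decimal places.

Pr(flaky test harness | test failure, ¬genuine code bug) ≈ 0.950

P(test failure | ¬genuine code bug) = 0.02×0.545 + 0.46×0.455 = 0.010900 + 0.209300 = 0.220200
Of this, 0.209300 comes from 0.46×0.455 (the flaky test harness=true cases).
Hence the posterior is 0.209300/0.220200 ≈ 0.950.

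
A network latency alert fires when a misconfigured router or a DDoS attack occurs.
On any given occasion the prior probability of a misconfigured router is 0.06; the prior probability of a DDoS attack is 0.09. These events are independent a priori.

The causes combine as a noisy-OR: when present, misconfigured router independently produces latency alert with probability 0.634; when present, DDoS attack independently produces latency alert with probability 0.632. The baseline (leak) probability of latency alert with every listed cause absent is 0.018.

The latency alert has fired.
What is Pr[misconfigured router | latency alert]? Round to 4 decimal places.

Pr[misconfigured router | latency alert] ≈ 0.3636

Under noisy-OR, P(latency alert | causes) = 1 − (1−0.018)·∏(1−qᵢ) over the active causes.
Weight on misconfigured router=true, given the evidence: 0.034976 + 0.004686 = 0.039662
Denominator P(latency alert): 0.018×0.94×0.91 + 0.638624×0.94×0.09 + 0.640588×0.06×0.91 + 0.867736×0.06×0.09 = 0.109087
Posterior = 0.039662 / 0.109087 ≈ 0.3636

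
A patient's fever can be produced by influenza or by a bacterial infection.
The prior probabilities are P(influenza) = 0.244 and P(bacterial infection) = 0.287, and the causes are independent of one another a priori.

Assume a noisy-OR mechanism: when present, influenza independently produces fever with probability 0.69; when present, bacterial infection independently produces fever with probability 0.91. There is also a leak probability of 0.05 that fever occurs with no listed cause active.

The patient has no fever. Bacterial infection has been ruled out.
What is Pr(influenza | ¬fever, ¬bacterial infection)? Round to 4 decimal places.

Under noisy-OR, P(fever | causes) = 1 − (1−0.05)·∏(1−qᵢ) over the active causes.
Numerator (weight on configurations with influenza): 0.2945×0.244 = 0.071858
The normalizing constant is 0.95×0.756 + 0.2945×0.244 = 0.790058
P(influenza | ¬fever, ¬bacterial infection) = 0.071858/0.790058 ≈ 0.0910

Pr(influenza | ¬fever, ¬bacterial infection) ≈ 0.0910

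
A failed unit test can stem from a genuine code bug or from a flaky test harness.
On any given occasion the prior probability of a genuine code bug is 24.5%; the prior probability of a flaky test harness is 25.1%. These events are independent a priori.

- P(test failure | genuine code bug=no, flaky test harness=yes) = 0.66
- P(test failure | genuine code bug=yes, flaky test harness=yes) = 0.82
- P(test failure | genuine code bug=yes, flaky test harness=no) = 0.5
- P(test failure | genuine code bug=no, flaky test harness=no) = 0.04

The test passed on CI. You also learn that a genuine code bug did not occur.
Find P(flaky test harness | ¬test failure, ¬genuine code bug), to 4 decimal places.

P(¬test failure | ¬genuine code bug) = 0.96×0.749 + 0.34×0.251 = 0.719040 + 0.085340 = 0.804380
The flaky test harness-present share is 0.34×0.251 = 0.085340.
Hence the posterior is 0.085340/0.804380 ≈ 0.1061.

P(flaky test harness | ¬test failure, ¬genuine code bug) ≈ 0.1061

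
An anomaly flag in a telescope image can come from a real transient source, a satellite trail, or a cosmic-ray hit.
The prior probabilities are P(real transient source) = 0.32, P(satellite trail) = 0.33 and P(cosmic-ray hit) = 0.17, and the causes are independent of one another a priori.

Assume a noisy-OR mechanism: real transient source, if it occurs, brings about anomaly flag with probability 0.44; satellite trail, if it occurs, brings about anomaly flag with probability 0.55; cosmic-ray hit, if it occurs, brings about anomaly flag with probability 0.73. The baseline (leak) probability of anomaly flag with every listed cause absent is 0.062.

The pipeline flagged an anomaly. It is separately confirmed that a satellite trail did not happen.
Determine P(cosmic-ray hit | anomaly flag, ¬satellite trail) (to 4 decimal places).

Under noisy-OR, P(anomaly flag | causes) = 1 − (1−0.062)·∏(1−qᵢ) over the active causes.
Enumerate the 4 (real transient source, cosmic-ray hit) configurations and weight by the priors:
  P(anomaly flag | ¬satellite trail) = 0.062×0.68×0.83 + 0.74674×0.68×0.17 + 0.47472×0.32×0.83 + 0.858174×0.32×0.17
        = 0.034993 + 0.086323 + 0.126086 + 0.046685 = 0.294087
The terms with cosmic-ray hit present sum to 0.133008, so
  P(cosmic-ray hit | anomaly flag, ¬satellite trail) = 0.133008 / 0.294087 ≈ 0.4523

P(cosmic-ray hit | anomaly flag, ¬satellite trail) ≈ 0.4523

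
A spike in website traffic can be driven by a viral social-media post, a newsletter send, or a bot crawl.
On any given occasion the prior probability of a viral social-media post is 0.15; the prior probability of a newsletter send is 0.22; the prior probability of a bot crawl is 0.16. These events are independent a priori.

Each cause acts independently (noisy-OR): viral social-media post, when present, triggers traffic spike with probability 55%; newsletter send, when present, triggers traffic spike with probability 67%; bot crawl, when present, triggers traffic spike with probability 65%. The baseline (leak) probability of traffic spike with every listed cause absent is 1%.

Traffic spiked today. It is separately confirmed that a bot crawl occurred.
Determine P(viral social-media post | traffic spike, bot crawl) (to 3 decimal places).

P(viral social-media post | traffic spike, bot crawl) ≈ 0.178

Under noisy-OR, P(traffic spike | causes) = 1 − (1−0.01)·∏(1−qᵢ) over the active causes.
P(traffic spike | bot crawl) = 0.6535·0.85·0.78 + 0.885655·0.85·0.22 + 0.844075·0.15·0.78 + 0.948545·0.15·0.22 = 0.433270 + 0.165617 + 0.098757 + 0.031302 = 0.728946
The viral social-media post-present share is 0.098757 + 0.031302 = 0.130059.
So P(viral social-media post | traffic spike, bot crawl) = 0.130059/0.728946 ≈ 0.178.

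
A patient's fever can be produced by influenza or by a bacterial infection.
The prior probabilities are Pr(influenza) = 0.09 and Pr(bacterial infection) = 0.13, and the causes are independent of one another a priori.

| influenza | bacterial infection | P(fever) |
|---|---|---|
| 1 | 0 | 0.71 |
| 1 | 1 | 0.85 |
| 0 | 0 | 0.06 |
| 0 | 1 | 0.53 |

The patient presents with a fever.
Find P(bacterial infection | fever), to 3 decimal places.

Sum P(fever|·) weighted by the priors over the 4 (influenza, bacterial infection) configurations:
  P(fever) = 0.06·0.91·0.87 + 0.53·0.91·0.13 + 0.71·0.09·0.87 + 0.85·0.09·0.13
        = 0.047502 + 0.062699 + 0.055593 + 0.009945 = 0.175739
The terms with bacterial infection present sum to 0.072644, so
  P(bacterial infection | fever) = 0.072644 / 0.175739 ≈ 0.413

P(bacterial infection | fever) ≈ 0.413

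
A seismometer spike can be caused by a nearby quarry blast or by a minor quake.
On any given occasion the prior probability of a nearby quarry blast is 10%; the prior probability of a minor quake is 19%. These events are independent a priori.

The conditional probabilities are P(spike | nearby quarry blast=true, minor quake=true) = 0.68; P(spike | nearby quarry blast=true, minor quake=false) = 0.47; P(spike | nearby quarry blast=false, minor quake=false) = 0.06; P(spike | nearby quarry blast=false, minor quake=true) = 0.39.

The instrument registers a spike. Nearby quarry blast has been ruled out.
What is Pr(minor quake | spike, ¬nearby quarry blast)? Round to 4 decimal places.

Sum P(spike|·) weighted by the priors over both values of minor quake:
  P(spike | ¬nearby quarry blast) = 0.06·0.81 + 0.39·0.19
        = 0.048600 + 0.074100 = 0.122700
Keeping only the minor quake-present terms gives 0.074100, so
  P(minor quake | spike, ¬nearby quarry blast) = 0.074100 / 0.122700 ≈ 0.6039

Pr(minor quake | spike, ¬nearby quarry blast) ≈ 0.6039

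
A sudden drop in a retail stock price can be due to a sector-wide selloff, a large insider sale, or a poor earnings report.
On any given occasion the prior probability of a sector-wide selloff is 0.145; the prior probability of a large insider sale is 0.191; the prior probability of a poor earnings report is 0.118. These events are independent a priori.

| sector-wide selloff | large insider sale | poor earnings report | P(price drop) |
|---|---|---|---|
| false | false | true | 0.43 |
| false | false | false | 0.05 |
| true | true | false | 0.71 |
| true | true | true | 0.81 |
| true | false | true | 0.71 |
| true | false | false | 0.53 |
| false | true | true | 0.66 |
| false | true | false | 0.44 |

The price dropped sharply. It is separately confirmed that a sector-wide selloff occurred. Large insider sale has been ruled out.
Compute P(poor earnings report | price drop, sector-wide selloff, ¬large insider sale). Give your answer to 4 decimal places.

For the numerator, keep only poor earnings report=true terms: 0.71*0.118 = 0.083780
Denominator P(price drop | sector-wide selloff, ¬large insider sale): 0.53*0.882 + 0.71*0.118 = 0.551240
Posterior = 0.083780 / 0.551240 ≈ 0.1520

P(poor earnings report | price drop, sector-wide selloff, ¬large insider sale) ≈ 0.1520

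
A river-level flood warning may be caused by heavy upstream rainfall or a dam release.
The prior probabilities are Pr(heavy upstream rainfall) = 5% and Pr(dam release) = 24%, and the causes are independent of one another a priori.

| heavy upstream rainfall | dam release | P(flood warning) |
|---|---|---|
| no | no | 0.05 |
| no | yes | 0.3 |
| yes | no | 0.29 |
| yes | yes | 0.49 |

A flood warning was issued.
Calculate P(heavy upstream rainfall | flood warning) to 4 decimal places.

Weight on heavy upstream rainfall=true, given the evidence: 0.011020 + 0.005880 = 0.016900
The normalizing constant is 0.05×0.95×0.76 + 0.3×0.95×0.24 + 0.29×0.05×0.76 + 0.49×0.05×0.24 = 0.121400
Posterior = 0.016900 / 0.121400 ≈ 0.1392

P(heavy upstream rainfall | flood warning) ≈ 0.1392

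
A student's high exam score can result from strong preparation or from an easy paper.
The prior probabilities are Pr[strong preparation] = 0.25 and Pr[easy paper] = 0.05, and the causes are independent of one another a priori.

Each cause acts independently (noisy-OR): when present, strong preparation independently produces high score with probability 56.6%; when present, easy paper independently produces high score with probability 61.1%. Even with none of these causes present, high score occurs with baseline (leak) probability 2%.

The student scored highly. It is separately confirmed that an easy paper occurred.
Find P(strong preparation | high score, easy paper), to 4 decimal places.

Under noisy-OR, P(high score | causes) = 1 − (1−0.02)·∏(1−qᵢ) over the active causes.
Numerator (weight on configurations with strong preparation): 0.834551×0.25 = 0.208638
Normalizer over all consistent configurations: 0.61878×0.75 + 0.834551×0.25 = 0.672723
P(strong preparation | high score, easy paper) = 0.208638/0.672723 ≈ 0.3101

P(strong preparation | high score, easy paper) ≈ 0.3101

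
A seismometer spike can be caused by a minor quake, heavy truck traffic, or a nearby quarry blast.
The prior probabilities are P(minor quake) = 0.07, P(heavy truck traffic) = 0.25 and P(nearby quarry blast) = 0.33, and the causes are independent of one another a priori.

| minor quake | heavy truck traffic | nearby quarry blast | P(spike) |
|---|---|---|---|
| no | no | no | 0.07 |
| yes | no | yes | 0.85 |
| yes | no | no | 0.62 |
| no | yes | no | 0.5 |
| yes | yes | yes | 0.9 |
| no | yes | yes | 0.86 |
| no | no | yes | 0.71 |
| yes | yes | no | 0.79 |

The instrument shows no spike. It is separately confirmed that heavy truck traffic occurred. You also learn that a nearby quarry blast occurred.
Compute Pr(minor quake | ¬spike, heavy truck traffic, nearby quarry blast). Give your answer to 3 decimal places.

Pr(minor quake | ¬spike, heavy truck traffic, nearby quarry blast) ≈ 0.051

Sum P(¬spike|·) weighted by the priors over both values of minor quake:
  P(¬spike | heavy truck traffic, nearby quarry blast) = 0.14×0.93 + 0.1×0.07
        = 0.130200 + 0.007000 = 0.137200
The terms with minor quake present sum to 0.007000, so
  P(minor quake | ¬spike, heavy truck traffic, nearby quarry blast) = 0.007000 / 0.137200 ≈ 0.051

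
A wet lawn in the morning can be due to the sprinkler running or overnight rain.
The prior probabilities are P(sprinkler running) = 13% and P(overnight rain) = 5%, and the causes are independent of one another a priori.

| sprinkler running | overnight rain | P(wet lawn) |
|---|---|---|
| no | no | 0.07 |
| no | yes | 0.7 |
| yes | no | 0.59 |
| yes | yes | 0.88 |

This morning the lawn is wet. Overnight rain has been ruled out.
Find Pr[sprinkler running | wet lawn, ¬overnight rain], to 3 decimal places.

Pr[sprinkler running | wet lawn, ¬overnight rain] ≈ 0.557

Sum P(wet lawn|·) weighted by the priors over both values of sprinkler running:
  P(wet lawn | ¬overnight rain) = 0.07*0.87 + 0.59*0.13
        = 0.060900 + 0.076700 = 0.137600
Keeping only the sprinkler running-present terms gives 0.076700, so
  P(sprinkler running | wet lawn, ¬overnight rain) = 0.076700 / 0.137600 ≈ 0.557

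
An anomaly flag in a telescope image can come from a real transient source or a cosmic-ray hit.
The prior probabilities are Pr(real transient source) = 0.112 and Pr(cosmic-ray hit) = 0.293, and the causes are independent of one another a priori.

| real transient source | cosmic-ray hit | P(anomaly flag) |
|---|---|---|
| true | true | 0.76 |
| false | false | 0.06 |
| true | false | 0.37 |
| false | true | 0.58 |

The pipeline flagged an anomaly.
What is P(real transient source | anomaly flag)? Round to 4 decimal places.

P(real transient source | anomaly flag) ≈ 0.2234

P(anomaly flag) = 0.06×0.888×0.707 + 0.58×0.888×0.293 + 0.37×0.112×0.707 + 0.76×0.112×0.293 = 0.037669 + 0.150907 + 0.029298 + 0.024940 = 0.242814
Restricting to configurations with real transient source present: 0.029298 + 0.024940 = 0.054238.
P(real transient source | anomaly flag) = 0.054238 / 0.242814 ≈ 0.2234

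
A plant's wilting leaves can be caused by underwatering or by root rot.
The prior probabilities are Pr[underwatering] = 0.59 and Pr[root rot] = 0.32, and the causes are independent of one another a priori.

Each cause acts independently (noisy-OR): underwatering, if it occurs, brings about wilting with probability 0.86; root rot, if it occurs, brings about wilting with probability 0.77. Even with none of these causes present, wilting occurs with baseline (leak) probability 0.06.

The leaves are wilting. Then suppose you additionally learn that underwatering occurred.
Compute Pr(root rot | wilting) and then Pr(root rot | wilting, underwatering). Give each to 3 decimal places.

Under noisy-OR, P(wilting | causes) = 1 − (1−0.06)·∏(1−qᵢ) over the active causes.
Numerator (weight on configurations with root rot): 0.102835 + 0.183085 = 0.285920
The normalizing constant is 0.06×0.41×0.68 + 0.7838×0.41×0.32 + 0.8684×0.59×0.68 + 0.969732×0.59×0.32 = 0.651050
Posterior = 0.285920 / 0.651050 ≈ 0.439

Now condition on the additional information:
Sum P(wilting|·) weighted by the priors over both values of root rot:
  P(wilting | underwatering) = 0.8684×0.68 + 0.969732×0.32
        = 0.590512 + 0.310314 = 0.900826
Keeping only the root rot-present terms gives 0.310314, so
  P(root rot | wilting, underwatering) = 0.310314 / 0.900826 ≈ 0.344

Pr(root rot | wilting) ≈ 0.439; Pr(root rot | wilting, underwatering) ≈ 0.344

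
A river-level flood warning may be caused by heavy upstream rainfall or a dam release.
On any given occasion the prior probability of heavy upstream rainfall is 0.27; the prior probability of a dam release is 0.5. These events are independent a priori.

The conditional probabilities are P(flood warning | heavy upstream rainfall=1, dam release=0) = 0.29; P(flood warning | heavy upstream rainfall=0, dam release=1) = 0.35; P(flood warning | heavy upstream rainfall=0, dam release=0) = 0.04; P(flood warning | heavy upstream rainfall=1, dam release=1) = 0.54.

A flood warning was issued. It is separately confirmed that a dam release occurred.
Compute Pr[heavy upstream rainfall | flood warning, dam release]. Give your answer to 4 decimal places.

Weight on heavy upstream rainfall=true, given the evidence: 0.54*0.27 = 0.145800
Normalizer over all consistent configurations: 0.35*0.73 + 0.54*0.27 = 0.401300
Posterior = 0.145800 / 0.401300 ≈ 0.3633

Pr[heavy upstream rainfall | flood warning, dam release] ≈ 0.3633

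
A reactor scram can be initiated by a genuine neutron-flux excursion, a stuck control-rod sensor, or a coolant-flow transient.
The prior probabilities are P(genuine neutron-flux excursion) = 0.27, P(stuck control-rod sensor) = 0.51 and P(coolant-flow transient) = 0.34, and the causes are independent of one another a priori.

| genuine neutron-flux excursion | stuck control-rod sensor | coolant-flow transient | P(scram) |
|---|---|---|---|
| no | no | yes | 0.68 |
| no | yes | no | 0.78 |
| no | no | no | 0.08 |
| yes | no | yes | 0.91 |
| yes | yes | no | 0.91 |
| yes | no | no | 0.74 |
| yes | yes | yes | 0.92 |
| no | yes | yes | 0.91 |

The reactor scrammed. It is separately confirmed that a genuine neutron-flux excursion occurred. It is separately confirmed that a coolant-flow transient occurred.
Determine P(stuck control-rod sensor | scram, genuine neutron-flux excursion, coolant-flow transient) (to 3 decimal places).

P(scram | genuine neutron-flux excursion, coolant-flow transient) = 0.91×0.49 + 0.92×0.51 = 0.445900 + 0.469200 = 0.915100
Restricting to configurations with stuck control-rod sensor present: 0.92×0.51 = 0.469200.
Hence the posterior is 0.469200/0.915100 ≈ 0.513.

P(stuck control-rod sensor | scram, genuine neutron-flux excursion, coolant-flow transient) ≈ 0.513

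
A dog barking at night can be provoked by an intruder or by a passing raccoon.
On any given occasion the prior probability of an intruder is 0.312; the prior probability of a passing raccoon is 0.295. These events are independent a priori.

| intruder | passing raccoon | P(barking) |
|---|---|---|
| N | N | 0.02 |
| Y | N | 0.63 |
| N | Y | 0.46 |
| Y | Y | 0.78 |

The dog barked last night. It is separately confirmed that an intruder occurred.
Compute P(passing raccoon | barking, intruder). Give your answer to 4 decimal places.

P(barking | intruder) = 0.63·0.705 + 0.78·0.295 = 0.444150 + 0.230100 = 0.674250
Of this, 0.230100 comes from 0.78·0.295 (the passing raccoon=true cases).
So P(passing raccoon | barking, intruder) = 0.230100/0.674250 ≈ 0.3413.

P(passing raccoon | barking, intruder) ≈ 0.3413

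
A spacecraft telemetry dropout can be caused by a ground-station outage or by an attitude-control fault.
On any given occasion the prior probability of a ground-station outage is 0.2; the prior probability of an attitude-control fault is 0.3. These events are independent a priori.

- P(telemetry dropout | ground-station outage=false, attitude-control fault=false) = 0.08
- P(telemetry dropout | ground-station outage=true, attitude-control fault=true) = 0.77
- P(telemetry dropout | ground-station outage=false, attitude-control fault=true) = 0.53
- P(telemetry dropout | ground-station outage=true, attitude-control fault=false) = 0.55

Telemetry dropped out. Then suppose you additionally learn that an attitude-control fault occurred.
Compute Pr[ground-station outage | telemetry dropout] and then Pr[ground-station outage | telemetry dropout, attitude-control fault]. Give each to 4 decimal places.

Pr[ground-station outage | telemetry dropout] ≈ 0.4173; Pr[ground-station outage | telemetry dropout, attitude-control fault] ≈ 0.2664

P(telemetry dropout) = 0.08*0.8*0.7 + 0.53*0.8*0.3 + 0.55*0.2*0.7 + 0.77*0.2*0.3 = 0.044800 + 0.127200 + 0.077000 + 0.046200 = 0.295200
The ground-station outage-present share is 0.077000 + 0.046200 = 0.123200.
Hence the posterior is 0.123200/0.295200 ≈ 0.4173.

With the extra evidence:
By total probability over both values of ground-station outage:
  P(telemetry dropout | attitude-control fault) = 0.53*0.8 + 0.77*0.2
        = 0.424000 + 0.154000 = 0.578000
Configurations with ground-station outage contribute 0.154000, so
  P(ground-station outage | telemetry dropout, attitude-control fault) = 0.154000 / 0.578000 ≈ 0.2664
This is intercausal reasoning (explaining away): once attitude-control fault accounts for the telemetry dropout, ground-station outage becomes less likely.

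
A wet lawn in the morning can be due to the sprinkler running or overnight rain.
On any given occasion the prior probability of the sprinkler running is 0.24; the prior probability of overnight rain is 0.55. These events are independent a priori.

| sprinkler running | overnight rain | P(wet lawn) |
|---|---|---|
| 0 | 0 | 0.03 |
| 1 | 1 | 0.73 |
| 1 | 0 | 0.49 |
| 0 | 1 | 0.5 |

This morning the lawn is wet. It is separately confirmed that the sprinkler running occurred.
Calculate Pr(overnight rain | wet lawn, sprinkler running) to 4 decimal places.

Pr(overnight rain | wet lawn, sprinkler running) ≈ 0.6455

P(wet lawn | sprinkler running) = 0.49×0.45 + 0.73×0.55 = 0.220500 + 0.401500 = 0.622000
Restricting to configurations with overnight rain present: 0.73×0.55 = 0.401500.
So P(overnight rain | wet lawn, sprinkler running) = 0.401500/0.622000 ≈ 0.6455.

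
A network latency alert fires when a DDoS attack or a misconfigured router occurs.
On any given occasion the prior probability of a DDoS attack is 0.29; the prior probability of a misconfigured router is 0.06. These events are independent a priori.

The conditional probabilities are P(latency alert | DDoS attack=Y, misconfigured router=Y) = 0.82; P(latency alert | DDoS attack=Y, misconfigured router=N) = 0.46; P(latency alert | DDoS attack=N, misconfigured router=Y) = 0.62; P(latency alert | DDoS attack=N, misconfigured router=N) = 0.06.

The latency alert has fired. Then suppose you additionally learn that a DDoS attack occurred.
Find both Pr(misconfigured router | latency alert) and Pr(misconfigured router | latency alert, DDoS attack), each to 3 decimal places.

Numerator (weight on configurations with misconfigured router): 0.026412 + 0.014268 = 0.040680
The normalizing constant is 0.06*0.71*0.94 + 0.62*0.71*0.06 + 0.46*0.29*0.94 + 0.82*0.29*0.06 = 0.206120
Posterior = 0.040680 / 0.206120 ≈ 0.197

Now condition on the additional information:
P(latency alert | DDoS attack) = 0.46×0.94 + 0.82×0.06 = 0.432400 + 0.049200 = 0.481600
Of this, 0.049200 comes from 0.82×0.06 (the misconfigured router=true cases).
P(misconfigured router | latency alert, DDoS attack) = 0.049200 / 0.481600 ≈ 0.102

Pr(misconfigured router | latency alert) ≈ 0.197; Pr(misconfigured router | latency alert, DDoS attack) ≈ 0.102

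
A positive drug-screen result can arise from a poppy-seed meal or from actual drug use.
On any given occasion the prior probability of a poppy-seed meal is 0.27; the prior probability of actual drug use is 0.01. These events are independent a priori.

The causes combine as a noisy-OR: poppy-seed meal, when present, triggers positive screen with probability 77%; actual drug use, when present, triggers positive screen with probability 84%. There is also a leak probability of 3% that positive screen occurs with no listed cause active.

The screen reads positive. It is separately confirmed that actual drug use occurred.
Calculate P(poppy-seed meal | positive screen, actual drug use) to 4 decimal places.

Under noisy-OR, P(positive screen | causes) = 1 − (1−0.03)·∏(1−qᵢ) over the active causes.
Enumerate both values of poppy-seed meal and weight by the priors:
  P(positive screen | actual drug use) = 0.8448×0.73 + 0.964304×0.27
        = 0.616704 + 0.260362 = 0.877066
The terms with poppy-seed meal present sum to 0.260362, so
  P(poppy-seed meal | positive screen, actual drug use) = 0.260362 / 0.877066 ≈ 0.2969

P(poppy-seed meal | positive screen, actual drug use) ≈ 0.2969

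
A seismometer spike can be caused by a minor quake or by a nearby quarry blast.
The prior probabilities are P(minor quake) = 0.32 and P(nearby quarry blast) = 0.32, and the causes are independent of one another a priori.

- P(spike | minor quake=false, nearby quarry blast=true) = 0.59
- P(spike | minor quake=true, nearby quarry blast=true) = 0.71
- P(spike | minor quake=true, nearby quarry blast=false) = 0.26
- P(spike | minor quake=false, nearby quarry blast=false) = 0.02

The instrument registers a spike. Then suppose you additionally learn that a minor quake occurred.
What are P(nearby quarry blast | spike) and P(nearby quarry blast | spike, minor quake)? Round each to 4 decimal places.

P(nearby quarry blast | spike) ≈ 0.7534; P(nearby quarry blast | spike, minor quake) ≈ 0.5624

Sum P(spike|·) weighted by the priors over the 4 (minor quake, nearby quarry blast) configurations:
  P(spike) = 0.02×0.68×0.68 + 0.59×0.68×0.32 + 0.26×0.32×0.68 + 0.71×0.32×0.32
        = 0.009248 + 0.128384 + 0.056576 + 0.072704 = 0.266912
The terms with nearby quarry blast present sum to 0.201088, so
  P(nearby quarry blast | spike) = 0.201088 / 0.266912 ≈ 0.7534

With the extra evidence:
P(spike | minor quake) = 0.26·0.68 + 0.71·0.32 = 0.176800 + 0.227200 = 0.404000
Restricting to configurations with nearby quarry blast present: 0.71·0.32 = 0.227200.
P(nearby quarry blast | spike, minor quake) = 0.227200 / 0.404000 ≈ 0.5624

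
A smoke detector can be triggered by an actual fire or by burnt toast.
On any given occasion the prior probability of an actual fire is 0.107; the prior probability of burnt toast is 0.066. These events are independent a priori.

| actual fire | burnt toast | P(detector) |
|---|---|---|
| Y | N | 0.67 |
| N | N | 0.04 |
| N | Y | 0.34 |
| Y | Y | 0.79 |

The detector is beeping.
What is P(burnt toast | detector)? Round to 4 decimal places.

Enumerate the 4 (actual fire, burnt toast) configurations and weight by the priors:
  P(detector) = 0.04·0.893·0.934 + 0.34·0.893·0.066 + 0.67·0.107·0.934 + 0.79·0.107·0.066
        = 0.033362 + 0.020039 + 0.066958 + 0.005579 = 0.125938
Keeping only the burnt toast-present terms gives 0.025618, so
  P(burnt toast | detector) = 0.025618 / 0.125938 ≈ 0.2034

P(burnt toast | detector) ≈ 0.2034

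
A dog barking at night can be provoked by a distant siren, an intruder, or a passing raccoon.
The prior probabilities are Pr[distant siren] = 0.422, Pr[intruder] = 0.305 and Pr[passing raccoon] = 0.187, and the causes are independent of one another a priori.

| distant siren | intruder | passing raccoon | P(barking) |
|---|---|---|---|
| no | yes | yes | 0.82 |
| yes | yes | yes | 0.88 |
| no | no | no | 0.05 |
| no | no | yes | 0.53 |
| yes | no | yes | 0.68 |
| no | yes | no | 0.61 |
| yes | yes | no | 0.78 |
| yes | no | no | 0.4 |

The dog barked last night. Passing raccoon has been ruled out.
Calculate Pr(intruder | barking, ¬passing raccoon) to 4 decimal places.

For the numerator, keep only intruder=true terms: 0.107537 + 0.100394 = 0.207931
Normalizer over all consistent configurations: 0.05×0.578×0.695 + 0.61×0.578×0.305 + 0.4×0.422×0.695 + 0.78×0.422×0.305 = 0.345332
Posterior = 0.207931 / 0.345332 ≈ 0.6021

Pr(intruder | barking, ¬passing raccoon) ≈ 0.6021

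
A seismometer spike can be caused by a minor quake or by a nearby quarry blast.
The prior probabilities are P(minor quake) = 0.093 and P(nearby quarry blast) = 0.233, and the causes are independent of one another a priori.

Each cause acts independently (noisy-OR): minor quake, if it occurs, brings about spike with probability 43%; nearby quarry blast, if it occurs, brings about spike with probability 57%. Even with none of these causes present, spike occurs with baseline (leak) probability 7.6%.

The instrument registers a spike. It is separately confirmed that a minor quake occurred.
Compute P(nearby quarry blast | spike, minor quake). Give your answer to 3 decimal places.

Under noisy-OR, P(spike | causes) = 1 − (1−0.076)·∏(1−qᵢ) over the active causes.
Numerator (weight on configurations with nearby quarry blast): 0.773528×0.233 = 0.180232
The normalizing constant is 0.47332×0.767 + 0.773528×0.233 = 0.543268
Posterior = 0.180232 / 0.543268 ≈ 0.332

P(nearby quarry blast | spike, minor quake) ≈ 0.332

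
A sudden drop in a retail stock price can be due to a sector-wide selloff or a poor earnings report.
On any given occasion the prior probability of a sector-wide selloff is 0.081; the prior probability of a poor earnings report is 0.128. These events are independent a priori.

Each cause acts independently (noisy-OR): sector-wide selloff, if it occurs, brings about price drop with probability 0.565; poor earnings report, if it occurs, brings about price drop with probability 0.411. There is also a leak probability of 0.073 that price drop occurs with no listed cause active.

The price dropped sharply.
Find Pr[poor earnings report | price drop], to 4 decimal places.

Pr[poor earnings report | price drop] ≈ 0.3786

Under noisy-OR, P(price drop | causes) = 1 − (1−0.073)·∏(1−qᵢ) over the active causes.
Sum P(price drop|·) weighted by the priors over the 4 (sector-wide selloff, poor earnings report) configurations:
  P(price drop) = 0.073·0.919·0.872 + 0.453997·0.919·0.128 + 0.596755·0.081·0.872 + 0.762489·0.081·0.128
        = 0.058500 + 0.053405 + 0.042150 + 0.007905 = 0.161960
The terms with poor earnings report present sum to 0.061310, so
  P(poor earnings report | price drop) = 0.061310 / 0.161960 ≈ 0.3786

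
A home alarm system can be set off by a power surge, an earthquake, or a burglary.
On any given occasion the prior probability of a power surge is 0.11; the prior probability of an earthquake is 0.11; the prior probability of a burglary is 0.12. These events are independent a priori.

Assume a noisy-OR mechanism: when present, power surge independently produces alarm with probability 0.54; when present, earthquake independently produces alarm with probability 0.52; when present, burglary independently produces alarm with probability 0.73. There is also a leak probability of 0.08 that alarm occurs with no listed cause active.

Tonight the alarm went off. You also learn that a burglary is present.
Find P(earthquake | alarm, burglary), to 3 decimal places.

Under noisy-OR, P(alarm | causes) = 1 − (1−0.08)·∏(1−qᵢ) over the active causes.
By total probability over the 4 (power surge, earthquake) configurations:
  P(alarm | burglary) = 0.7516*0.89*0.89 + 0.880768*0.89*0.11 + 0.885736*0.11*0.89 + 0.945153*0.11*0.11
        = 0.595342 + 0.086227 + 0.086714 + 0.011436 = 0.779719
Keeping only the earthquake-present terms gives 0.097663, so
  P(earthquake | alarm, burglary) = 0.097663 / 0.779719 ≈ 0.125

P(earthquake | alarm, burglary) ≈ 0.125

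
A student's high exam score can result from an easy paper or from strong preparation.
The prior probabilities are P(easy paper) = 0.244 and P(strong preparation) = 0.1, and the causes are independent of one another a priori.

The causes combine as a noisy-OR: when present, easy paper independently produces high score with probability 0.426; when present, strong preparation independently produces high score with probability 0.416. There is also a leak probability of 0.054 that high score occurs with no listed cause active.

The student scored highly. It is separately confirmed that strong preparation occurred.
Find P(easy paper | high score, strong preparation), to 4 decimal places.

Under noisy-OR, P(high score | causes) = 1 − (1−0.054)·∏(1−qᵢ) over the active causes.
Numerator (weight on configurations with easy paper): 0.682886·0.244 = 0.166624
Denominator P(high score | strong preparation): 0.447536·0.756 + 0.682886·0.244 = 0.504961
P(easy paper | high score, strong preparation) = 0.166624/0.504961 ≈ 0.3300

P(easy paper | high score, strong preparation) ≈ 0.3300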